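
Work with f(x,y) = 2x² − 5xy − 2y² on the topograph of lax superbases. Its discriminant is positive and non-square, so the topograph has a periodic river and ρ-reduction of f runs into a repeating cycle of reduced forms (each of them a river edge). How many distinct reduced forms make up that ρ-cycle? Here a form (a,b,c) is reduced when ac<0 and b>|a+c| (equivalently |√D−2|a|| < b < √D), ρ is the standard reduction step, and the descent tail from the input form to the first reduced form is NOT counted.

D = 41, ⌊√D⌋ = 6
descent: ρ → (-2,5,2)  [lands on river]
river: ρ → (2,3,-4)
river: ρ → (-4,5,1)
river: ρ → (1,5,-4)
river: ρ → (-4,3,2)
river: ρ → (2,5,-2)
river: ρ → (-2,3,4)
river: ρ → (4,5,-1)
river: ρ → (-1,5,4)
river: ρ → (4,3,-2)
ρ-cycle length = 10 (tail of 1 descent step not counted)

10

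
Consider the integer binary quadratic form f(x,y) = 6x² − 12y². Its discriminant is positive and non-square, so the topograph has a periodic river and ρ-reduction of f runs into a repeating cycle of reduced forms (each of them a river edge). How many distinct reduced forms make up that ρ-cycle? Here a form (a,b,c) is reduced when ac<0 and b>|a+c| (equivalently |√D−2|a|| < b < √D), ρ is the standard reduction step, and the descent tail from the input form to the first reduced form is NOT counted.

D = 288, ⌊√D⌋ = 16
descent: ρ → (-12,0,6)
descent: ρ → (6,12,-6)  [lands on river]
river: ρ → (-6,12,6)
ρ-cycle length = 2 (tail of 2 descent steps not counted)

2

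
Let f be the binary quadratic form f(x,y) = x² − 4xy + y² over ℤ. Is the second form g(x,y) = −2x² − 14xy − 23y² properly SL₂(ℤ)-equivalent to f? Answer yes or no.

D₁ = 12, D₂ = 12
river cycle of f (length 2): (1, 2, -2), (-2, 2, 1)
river cycle of g (length 2): (-2, 2, 1), (1, 2, -2)
cycles coincide ⇒ equivalent

yes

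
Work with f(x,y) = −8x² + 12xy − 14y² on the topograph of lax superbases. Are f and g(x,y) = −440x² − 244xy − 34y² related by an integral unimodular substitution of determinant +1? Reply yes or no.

D₁ = -304, D₂ = -304
f is negative-definite; reduce −f:
−f: translate: b→4 (≡-12 mod 16), so (8,-12,14)→(8,4,10)
−f: reduced (well bottom): (8,4,10) with a≤c, −a<b≤a
flip sign back: reduced form of f is (-8,-4,-10)
g is negative-definite; reduce −g:
−g: flip: (440,244,34)→(34,-244,440)
−g: translate: b→28 (≡-244 mod 68), so (34,-244,440)→(34,28,8)
−g: flip: (34,28,8)→(8,-28,34)
−g: translate: b→4 (≡-28 mod 16), so (8,-28,34)→(8,4,10)
−g: reduced (well bottom): (8,4,10) with a≤c, −a<b≤a
flip sign back: reduced form of g is (-8,-4,-10)
reduced forms (-8, -4, -10) vs (-8, -4, -10) ⇒ equivalent

yes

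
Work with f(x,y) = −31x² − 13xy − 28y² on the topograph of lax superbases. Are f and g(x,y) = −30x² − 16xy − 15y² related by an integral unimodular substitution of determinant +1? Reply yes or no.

D₁ = -3303, D₂ = -1544
discriminants differ ⇒ not SL₂(ℤ)-equivalent

no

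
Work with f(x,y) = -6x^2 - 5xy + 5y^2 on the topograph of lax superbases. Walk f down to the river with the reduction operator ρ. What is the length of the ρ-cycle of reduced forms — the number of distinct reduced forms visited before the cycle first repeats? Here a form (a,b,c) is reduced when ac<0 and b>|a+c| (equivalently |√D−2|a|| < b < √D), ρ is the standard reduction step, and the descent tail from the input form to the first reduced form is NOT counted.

D = 145, ⌊√D⌋ = 12
descent: ρ → (5,5,-6)  [lands on river]
river: ρ → (-6,7,4)
river: ρ → (4,9,-4)
river: ρ → (-4,7,6)
river: ρ → (6,5,-5)
river: ρ → (-5,5,6)
river: ρ → (6,7,-4)
river: ρ → (-4,9,4)
river: ρ → (4,7,-6)
river: ρ → (-6,5,5)
ρ-cycle length = 10 (tail of 1 descent step not counted)

10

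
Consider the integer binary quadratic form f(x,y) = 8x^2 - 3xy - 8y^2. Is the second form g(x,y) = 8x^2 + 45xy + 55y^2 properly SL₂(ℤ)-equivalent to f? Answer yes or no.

D₁ = 265, D₂ = 265
river cycle of f (length 18): (-8, 3, 8), (8, 13, -3), (-3, 11, 12), (12, 13, -2), (-2, 15, 5), (5, 15, -2), (-2, 13, 12), (12, 11, -3), (-3, 13, 8), (8, 3, -8), … (8 more)
river cycle of g (length 18): (8, 13, -3), (-3, 11, 12), (12, 13, -2), (-2, 15, 5), (5, 15, -2), (-2, 13, 12), (12, 11, -3), (-3, 13, 8), (8, 3, -8), (-8, 13, 3), … (8 more)
cycles coincide ⇒ equivalent

yes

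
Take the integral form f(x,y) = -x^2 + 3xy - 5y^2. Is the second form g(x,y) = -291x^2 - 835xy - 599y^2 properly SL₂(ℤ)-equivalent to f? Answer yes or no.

D₁ = -11, D₂ = -11
f is negative-definite; reduce −f:
−f: translate: b→1 (≡-3 mod 2), so (1,-3,5)→(1,1,3)
−f: reduced (well bottom): (1,1,3) with a≤c, −a<b≤a
flip sign back: reduced form of f is (-1,-1,-3)
g is negative-definite; reduce −g:
−g: translate: b→253 (≡835 mod 582), so (291,835,599)→(291,253,55)
−g: flip: (291,253,55)→(55,-253,291)
−g: translate: b→-33 (≡-253 mod 110), so (55,-253,291)→(55,-33,5)
−g: flip: (55,-33,5)→(5,33,55)
−g: translate: b→3 (≡33 mod 10), so (5,33,55)→(5,3,1)
−g: flip: (5,3,1)→(1,-3,5)
−g: translate: b→1 (≡-3 mod 2), so (1,-3,5)→(1,1,3)
−g: reduced (well bottom): (1,1,3) with a≤c, −a<b≤a
flip sign back: reduced form of g is (-1,-1,-3)
reduced forms (-1, -1, -3) vs (-1, -1, -3) ⇒ equivalent

yes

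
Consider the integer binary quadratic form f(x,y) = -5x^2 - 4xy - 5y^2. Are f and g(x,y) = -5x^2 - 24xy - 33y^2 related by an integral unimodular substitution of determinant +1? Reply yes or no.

D₁ = -84, D₂ = -84
f is negative-definite; reduce −f:
−f: reduced (well bottom): (5,4,5) with a≤c, −a<b≤a
flip sign back: reduced form of f is (-5,-4,-5)
g is negative-definite; reduce −g:
−g: translate: b→4 (≡24 mod 10), so (5,24,33)→(5,4,5)
−g: reduced (well bottom): (5,4,5) with a≤c, −a<b≤a
flip sign back: reduced form of g is (-5,-4,-5)
reduced forms (-5, -4, -5) vs (-5, -4, -5) ⇒ equivalent

yes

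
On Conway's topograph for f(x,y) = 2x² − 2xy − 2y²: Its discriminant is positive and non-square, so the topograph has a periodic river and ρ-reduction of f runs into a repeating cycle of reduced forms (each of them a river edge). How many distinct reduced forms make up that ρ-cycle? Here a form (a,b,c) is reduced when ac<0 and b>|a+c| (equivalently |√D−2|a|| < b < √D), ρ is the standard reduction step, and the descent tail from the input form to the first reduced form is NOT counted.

D = 20, ⌊√D⌋ = 4
descent: ρ → (-2,2,2)  [lands on river]
river: ρ → (2,2,-2)
ρ-cycle length = 2 (tail of 1 descent step not counted)

2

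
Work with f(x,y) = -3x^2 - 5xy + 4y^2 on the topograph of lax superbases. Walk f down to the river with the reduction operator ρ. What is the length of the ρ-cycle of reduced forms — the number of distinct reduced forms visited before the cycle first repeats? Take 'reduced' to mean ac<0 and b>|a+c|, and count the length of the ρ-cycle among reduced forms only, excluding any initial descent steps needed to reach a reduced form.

D = 73, ⌊√D⌋ = 8
descent: ρ → (4,5,-3)  [lands on river]
river: ρ → (-3,7,2)
river: ρ → (2,5,-6)
river: ρ → (-6,7,1)
river: ρ → (1,7,-6)
river: ρ → (-6,5,2)
river: ρ → (2,7,-3)
river: ρ → (-3,5,4)
river: ρ → (4,3,-4)
river: ρ → (-4,5,3)
river: ρ → (3,7,-2)
river: ρ → (-2,5,6)
river: ρ → (6,7,-1)
river: ρ → (-1,7,6)
river: ρ → (6,5,-2)
river: ρ → (-2,7,3)
river: ρ → (3,5,-4)
river: ρ → (-4,3,4)
ρ-cycle length = 18 (tail of 1 descent step not counted)

18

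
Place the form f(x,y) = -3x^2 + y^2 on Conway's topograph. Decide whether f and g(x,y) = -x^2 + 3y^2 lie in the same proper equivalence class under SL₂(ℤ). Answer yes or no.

D₁ = 12, D₂ = 12
river cycle of f (length 2): (1, 2, -2), (-2, 2, 1)
river cycle of g (length 2): (-1, 2, 2), (2, 2, -1)
cycles differ ⇒ inequivalent

no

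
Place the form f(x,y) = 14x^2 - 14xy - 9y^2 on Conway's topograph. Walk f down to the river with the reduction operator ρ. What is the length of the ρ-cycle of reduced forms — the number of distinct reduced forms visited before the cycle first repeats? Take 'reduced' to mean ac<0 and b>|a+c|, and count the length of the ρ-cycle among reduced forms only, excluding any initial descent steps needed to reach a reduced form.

D = 700, ⌊√D⌋ = 26
descent: ρ → (-9,14,14)  [lands on river]
river: ρ → (14,14,-9)
river: ρ → (-9,22,6)
river: ρ → (6,26,-1)
river: ρ → (-1,26,6)
river: ρ → (6,22,-9)
ρ-cycle length = 6 (tail of 1 descent step not counted)

6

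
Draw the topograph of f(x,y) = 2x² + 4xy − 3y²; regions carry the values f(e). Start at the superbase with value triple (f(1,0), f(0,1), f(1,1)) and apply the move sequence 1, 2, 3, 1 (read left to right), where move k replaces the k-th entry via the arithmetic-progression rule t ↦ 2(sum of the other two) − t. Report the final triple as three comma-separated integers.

start (2,-3,3) = (f(1,0),f(0,1),f(1,1))
replace slot 1: 2·((-3)+3) − 2 = -2 → (-2,-3,3)
replace slot 2: 2·((-2)+3) − (-3) = 5 → (-2,5,3)
replace slot 3: 2·((-2)+5) − 3 = 3 → (-2,5,3)
replace slot 1: 2·(5+3) − (-2) = 18 → (18,5,3)

18,5,3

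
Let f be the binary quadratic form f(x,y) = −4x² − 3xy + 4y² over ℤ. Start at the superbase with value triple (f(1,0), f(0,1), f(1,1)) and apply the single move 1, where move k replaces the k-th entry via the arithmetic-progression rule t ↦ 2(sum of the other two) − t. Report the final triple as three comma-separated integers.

start (-4,4,-3) = (f(1,0),f(0,1),f(1,1))
replace slot 1: 2·(4+(-3)) − (-4) = 6 → (6,4,-3)

6,4,-3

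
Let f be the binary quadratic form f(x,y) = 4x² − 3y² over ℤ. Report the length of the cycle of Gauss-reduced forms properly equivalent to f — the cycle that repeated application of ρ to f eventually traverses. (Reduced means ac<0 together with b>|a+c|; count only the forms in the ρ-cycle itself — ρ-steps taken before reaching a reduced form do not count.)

D = 48, ⌊√D⌋ = 6
descent: ρ → (-3,6,1)  [lands on river]
river: ρ → (1,6,-3)
ρ-cycle length = 2 (tail of 1 descent step not counted)

2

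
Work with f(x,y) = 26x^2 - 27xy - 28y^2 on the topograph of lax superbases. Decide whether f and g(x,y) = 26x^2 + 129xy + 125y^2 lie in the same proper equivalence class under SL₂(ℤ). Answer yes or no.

D₁ = 3641, D₂ = 3641
river cycle of f (length 54): (-28, 27, 26), (26, 25, -29), (-29, 33, 22), (22, 55, -7), (-7, 57, 14), (14, 55, -11), (-11, 55, 14), (14, 57, -7), (-7, 55, 22), (22, 33, -29), … (44 more)
river cycle of g (length 54): (22, 55, -7), (-7, 57, 14), (14, 55, -11), (-11, 55, 14), (14, 57, -7), (-7, 55, 22), (22, 33, -29), (-29, 25, 26), (26, 27, -28), (-28, 29, 25), … (44 more)
cycles coincide ⇒ equivalent

yes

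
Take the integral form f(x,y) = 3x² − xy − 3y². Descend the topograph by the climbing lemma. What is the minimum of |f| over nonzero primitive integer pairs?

descent: ρ → (-3,1,3)  [lands on river]
river: ρ → (3,5,-1)
river: ρ → (-1,5,3)
river: ρ → (3,1,-3)
river: ρ → (-3,5,1)
river: ρ → (1,5,-3)
closes: descent 1, river 6
min |a| on river = 1

1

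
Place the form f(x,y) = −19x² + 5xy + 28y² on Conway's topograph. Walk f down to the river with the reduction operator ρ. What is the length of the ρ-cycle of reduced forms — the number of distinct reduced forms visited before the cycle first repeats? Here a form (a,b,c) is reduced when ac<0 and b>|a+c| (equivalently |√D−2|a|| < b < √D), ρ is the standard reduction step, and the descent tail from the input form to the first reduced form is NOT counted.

D = 2153, ⌊√D⌋ = 46
descent: ρ → (28,-5,-19)
descent: ρ → (-19,43,4)  [lands on river]
river: ρ → (4,45,-8)
river: ρ → (-8,35,29)
river: ρ → (29,23,-14)
river: ρ → (-14,33,19)
river: ρ → (19,43,-4)
river: ρ → (-4,45,8)
river: ρ → (8,35,-29)
river: ρ → (-29,23,14)
river: ρ → (14,33,-19)
ρ-cycle length = 10 (tail of 2 descent steps not counted)

10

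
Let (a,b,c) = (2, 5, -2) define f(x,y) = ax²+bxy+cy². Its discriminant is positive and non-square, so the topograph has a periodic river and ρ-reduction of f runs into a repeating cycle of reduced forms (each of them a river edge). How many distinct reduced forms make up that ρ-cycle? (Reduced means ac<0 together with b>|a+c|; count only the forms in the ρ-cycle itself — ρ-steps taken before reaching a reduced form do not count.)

D = 41, ⌊√D⌋ = 6
river: ρ → (-2,3,4)
river: ρ → (4,5,-1)
river: ρ → (-1,5,4)
river: ρ → (4,3,-2)
river: ρ → (-2,5,2)
river: ρ → (2,3,-4)
river: ρ → (-4,5,1)
river: ρ → (1,5,-4)
river: ρ → (-4,3,2)
river: ρ → (2,5,-2)
ρ-cycle length = 10 (tail of 0 descent steps not counted)

10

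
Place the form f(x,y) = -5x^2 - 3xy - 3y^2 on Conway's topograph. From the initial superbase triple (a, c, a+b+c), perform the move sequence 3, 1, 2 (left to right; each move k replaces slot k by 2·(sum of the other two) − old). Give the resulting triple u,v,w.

start (-5,-3,-11) = (f(1,0),f(0,1),f(1,1))
replace slot 3: 2·((-5)+(-3)) − (-11) = -5 → (-5,-3,-5)
replace slot 1: 2·((-3)+(-5)) − (-5) = -11 → (-11,-3,-5)
replace slot 2: 2·((-11)+(-5)) − (-3) = -29 → (-11,-29,-5)

-11,-29,-5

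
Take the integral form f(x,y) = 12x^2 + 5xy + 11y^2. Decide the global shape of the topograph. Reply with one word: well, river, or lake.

D = b²−4ac = 5² − 4·12·11 = -503
D < 0 ⇒ definite ⇒ every region one sign ⇒ single well

well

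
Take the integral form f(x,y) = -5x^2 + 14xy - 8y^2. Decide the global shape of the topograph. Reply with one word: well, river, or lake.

D = b²−4ac = 14² − 4·(-5)·(-8) = 36
D = 6² is a perfect square ⇒ form factors over ℤ ⇒ lakes

lake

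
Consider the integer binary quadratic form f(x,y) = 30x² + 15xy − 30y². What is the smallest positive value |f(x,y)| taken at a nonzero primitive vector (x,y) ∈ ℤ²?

river: ρ → (-30,45,15)
river: ρ → (15,45,-30)
river: ρ → (-30,15,30)
river: ρ → (30,45,-15)
river: ρ → (-15,45,30)
river: ρ → (30,15,-30)
closes: descent 0, river 6
min |a| on river = 15

15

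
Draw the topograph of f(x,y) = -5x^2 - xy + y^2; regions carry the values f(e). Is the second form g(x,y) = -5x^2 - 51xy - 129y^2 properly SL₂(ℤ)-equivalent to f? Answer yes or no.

D₁ = 21, D₂ = 21
river cycle of f (length 2): (1, 3, -3), (-3, 3, 1)
river cycle of g (length 2): (1, 3, -3), (-3, 3, 1)
cycles coincide ⇒ equivalent

yes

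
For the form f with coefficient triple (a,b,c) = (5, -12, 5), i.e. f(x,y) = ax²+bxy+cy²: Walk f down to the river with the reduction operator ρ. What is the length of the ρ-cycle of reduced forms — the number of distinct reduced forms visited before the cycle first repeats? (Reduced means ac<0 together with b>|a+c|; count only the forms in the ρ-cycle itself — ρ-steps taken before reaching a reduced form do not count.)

D = 44, ⌊√D⌋ = 6
descent: ρ → (5,2,-2)
descent: ρ → (-2,6,1)  [lands on river]
river: ρ → (1,6,-2)
ρ-cycle length = 2 (tail of 2 descent steps not counted)

2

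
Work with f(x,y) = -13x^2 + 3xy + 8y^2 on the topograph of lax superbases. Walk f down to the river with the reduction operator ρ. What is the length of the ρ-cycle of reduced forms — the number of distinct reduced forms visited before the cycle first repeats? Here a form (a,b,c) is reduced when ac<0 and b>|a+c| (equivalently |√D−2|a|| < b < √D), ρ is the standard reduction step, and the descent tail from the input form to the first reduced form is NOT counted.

D = 425, ⌊√D⌋ = 20
descent: ρ → (8,13,-8)  [lands on river]
river: ρ → (-8,19,2)
river: ρ → (2,17,-17)
river: ρ → (-17,17,2)
river: ρ → (2,19,-8)
river: ρ → (-8,13,8)
river: ρ → (8,19,-2)
river: ρ → (-2,17,17)
river: ρ → (17,17,-2)
river: ρ → (-2,19,8)
ρ-cycle length = 10 (tail of 1 descent step not counted)

10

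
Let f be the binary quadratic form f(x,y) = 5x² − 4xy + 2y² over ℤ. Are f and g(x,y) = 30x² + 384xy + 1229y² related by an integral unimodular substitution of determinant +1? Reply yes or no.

D₁ = -24, D₂ = -24
f: flip: (5,-4,2)→(2,4,5)
f: translate: b→0 (≡4 mod 4), so (2,4,5)→(2,0,3)
f: reduced (well bottom): (2,0,3) with a≤c, −a<b≤a
g: translate: b→24 (≡384 mod 60), so (30,384,1229)→(30,24,5)
g: flip: (30,24,5)→(5,-24,30)
g: translate: b→-4 (≡-24 mod 10), so (5,-24,30)→(5,-4,2)
g: flip: (5,-4,2)→(2,4,5)
g: translate: b→0 (≡4 mod 4), so (2,4,5)→(2,0,3)
g: reduced (well bottom): (2,0,3) with a≤c, −a<b≤a
reduced forms (2, 0, 3) vs (2, 0, 3) ⇒ equivalent

yes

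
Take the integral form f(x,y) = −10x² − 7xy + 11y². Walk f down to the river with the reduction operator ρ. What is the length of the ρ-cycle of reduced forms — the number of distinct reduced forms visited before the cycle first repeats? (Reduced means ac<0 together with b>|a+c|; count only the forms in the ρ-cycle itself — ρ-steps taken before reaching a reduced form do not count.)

D = 489, ⌊√D⌋ = 22
descent: ρ → (11,7,-10)  [lands on river]
river: ρ → (-10,13,8)
river: ρ → (8,19,-4)
river: ρ → (-4,21,3)
river: ρ → (3,21,-4)
river: ρ → (-4,19,8)
river: ρ → (8,13,-10)
river: ρ → (-10,7,11)
river: ρ → (11,15,-6)
river: ρ → (-6,21,2)
river: ρ → (2,19,-16)
river: ρ → (-16,13,5)
river: ρ → (5,17,-10)
river: ρ → (-10,3,12)
river: ρ → (12,21,-1)
river: ρ → (-1,21,12)
river: ρ → (12,3,-10)
river: ρ → (-10,17,5)
river: ρ → (5,13,-16)
river: ρ → (-16,19,2)
river: ρ → (2,21,-6)
river: ρ → (-6,15,11)
ρ-cycle length = 22 (tail of 1 descent step not counted)

22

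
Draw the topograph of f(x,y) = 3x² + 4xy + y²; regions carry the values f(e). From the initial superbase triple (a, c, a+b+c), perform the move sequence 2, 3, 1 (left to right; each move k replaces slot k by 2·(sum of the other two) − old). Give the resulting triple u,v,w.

start (3,1,8) = (f(1,0),f(0,1),f(1,1))
replace slot 2: 2·(3+8) − 1 = 21 → (3,21,8)
replace slot 3: 2·(3+21) − 8 = 40 → (3,21,40)
replace slot 1: 2·(21+40) − 3 = 119 → (119,21,40)

119,21,40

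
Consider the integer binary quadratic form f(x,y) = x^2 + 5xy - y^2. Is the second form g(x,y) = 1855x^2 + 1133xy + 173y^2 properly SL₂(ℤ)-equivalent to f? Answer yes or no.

D₁ = 29, D₂ = 29
river cycle of f (length 2): (-1, 5, 1), (1, 5, -1)
river cycle of g (length 2): (1, 5, -1), (-1, 5, 1)
cycles coincide ⇒ equivalent

yes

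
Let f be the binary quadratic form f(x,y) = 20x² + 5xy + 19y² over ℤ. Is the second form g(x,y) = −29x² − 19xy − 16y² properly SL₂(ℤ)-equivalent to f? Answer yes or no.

D₁ = -1495, D₂ = -1495
f: flip: (20,5,19)→(19,-5,20)
f: reduced (well bottom): (19,-5,20) with a≤c, −a<b≤a
g is negative-definite; reduce −g:
−g: flip: (29,19,16)→(16,-19,29)
−g: translate: b→13 (≡-19 mod 32), so (16,-19,29)→(16,13,26)
−g: reduced (well bottom): (16,13,26) with a≤c, −a<b≤a
flip sign back: reduced form of g is (-16,-13,-26)
reduced forms (19, -5, 20) vs (-16, -13, -26) ⇒ inequivalent

no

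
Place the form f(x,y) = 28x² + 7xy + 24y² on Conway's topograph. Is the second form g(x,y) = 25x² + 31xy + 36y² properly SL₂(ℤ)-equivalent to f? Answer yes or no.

D₁ = -2639, D₂ = -2639
f: flip: (28,7,24)→(24,-7,28)
f: reduced (well bottom): (24,-7,28) with a≤c, −a<b≤a
g: translate: b→-19 (≡31 mod 50), so (25,31,36)→(25,-19,30)
g: reduced (well bottom): (25,-19,30) with a≤c, −a<b≤a
reduced forms (24, -7, 28) vs (25, -19, 30) ⇒ inequivalent

no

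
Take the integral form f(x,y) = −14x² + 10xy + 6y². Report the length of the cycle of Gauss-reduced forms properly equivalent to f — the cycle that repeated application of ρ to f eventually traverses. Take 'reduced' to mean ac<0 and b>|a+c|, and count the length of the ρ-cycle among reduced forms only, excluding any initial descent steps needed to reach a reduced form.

D = 436, ⌊√D⌋ = 20
river: ρ → (6,14,-10)
river: ρ → (-10,6,10)
river: ρ → (10,14,-6)
river: ρ → (-6,10,14)
river: ρ → (14,18,-2)
river: ρ → (-2,18,14)
river: ρ → (14,10,-6)
river: ρ → (-6,14,10)
river: ρ → (10,6,-10)
river: ρ → (-10,14,6)
river: ρ → (6,10,-14)
river: ρ → (-14,18,2)
river: ρ → (2,18,-14)
river: ρ → (-14,10,6)
ρ-cycle length = 14 (tail of 0 descent steps not counted)

14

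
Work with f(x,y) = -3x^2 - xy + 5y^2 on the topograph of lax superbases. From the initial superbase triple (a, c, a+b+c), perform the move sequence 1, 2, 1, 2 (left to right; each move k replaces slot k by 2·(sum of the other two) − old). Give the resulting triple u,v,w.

start (-3,5,1) = (f(1,0),f(0,1),f(1,1))
replace slot 1: 2·(5+1) − (-3) = 15 → (15,5,1)
replace slot 2: 2·(15+1) − 5 = 27 → (15,27,1)
replace slot 1: 2·(27+1) − 15 = 41 → (41,27,1)
replace slot 2: 2·(41+1) − 27 = 57 → (41,57,1)

41,57,1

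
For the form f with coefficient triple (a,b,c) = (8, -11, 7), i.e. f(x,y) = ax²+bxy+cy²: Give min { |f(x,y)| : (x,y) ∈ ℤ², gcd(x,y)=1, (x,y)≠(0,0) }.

translate: b→5 (≡-11 mod 16), so (8,-11,7)→(8,5,4)
flip: (8,5,4)→(4,-5,8)
translate: b→3 (≡-5 mod 8), so (4,-5,8)→(4,3,7)
reduced (well bottom): (4,3,7) with a≤c, −a<b≤a
well minimum = a = 4

4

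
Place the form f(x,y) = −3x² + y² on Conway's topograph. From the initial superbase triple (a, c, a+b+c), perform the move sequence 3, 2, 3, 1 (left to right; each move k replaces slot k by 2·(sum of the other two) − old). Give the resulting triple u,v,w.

start (-3,1,-2) = (f(1,0),f(0,1),f(1,1))
replace slot 3: 2·((-3)+1) − (-2) = -2 → (-3,1,-2)
replace slot 2: 2·((-3)+(-2)) − 1 = -11 → (-3,-11,-2)
replace slot 3: 2·((-3)+(-11)) − (-2) = -26 → (-3,-11,-26)
replace slot 1: 2·((-11)+(-26)) − (-3) = -71 → (-71,-11,-26)

-71,-11,-26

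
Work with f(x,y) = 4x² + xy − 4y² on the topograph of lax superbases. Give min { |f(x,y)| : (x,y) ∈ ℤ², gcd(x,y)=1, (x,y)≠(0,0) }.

river: ρ → (-4,7,1)
river: ρ → (1,7,-4)
river: ρ → (-4,1,4)
river: ρ → (4,7,-1)
river: ρ → (-1,7,4)
river: ρ → (4,1,-4)
closes: descent 0, river 6
min |a| on river = 1

1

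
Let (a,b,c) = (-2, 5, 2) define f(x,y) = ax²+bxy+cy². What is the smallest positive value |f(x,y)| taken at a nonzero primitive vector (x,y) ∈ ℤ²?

river: ρ → (2,3,-4)
river: ρ → (-4,5,1)
river: ρ → (1,5,-4)
river: ρ → (-4,3,2)
river: ρ → (2,5,-2)
river: ρ → (-2,3,4)
river: ρ → (4,5,-1)
river: ρ → (-1,5,4)
river: ρ → (4,3,-2)
river: ρ → (-2,5,2)
closes: descent 0, river 10
min |a| on river = 1

1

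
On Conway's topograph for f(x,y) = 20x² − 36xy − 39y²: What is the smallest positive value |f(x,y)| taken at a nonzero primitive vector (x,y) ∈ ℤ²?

descent: ρ → (-39,36,20)  [lands on river]
river: ρ → (20,44,-31)
river: ρ → (-31,18,33)
river: ρ → (33,48,-16)
river: ρ → (-16,48,33)
river: ρ → (33,18,-31)
river: ρ → (-31,44,20)
river: ρ → (20,36,-39)
river: ρ → (-39,42,17)
river: ρ → (17,60,-12)
river: ρ → (-12,60,17)
river: ρ → (17,42,-39)
closes: descent 1, river 12
min |a| on river = 12

12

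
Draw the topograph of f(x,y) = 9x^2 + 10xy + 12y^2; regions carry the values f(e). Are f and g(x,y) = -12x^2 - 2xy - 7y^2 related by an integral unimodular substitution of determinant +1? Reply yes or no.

D₁ = -332, D₂ = -332
f: translate: b→-8 (≡10 mod 18), so (9,10,12)→(9,-8,11)
f: reduced (well bottom): (9,-8,11) with a≤c, −a<b≤a
g is negative-definite; reduce −g:
−g: flip: (12,2,7)→(7,-2,12)
−g: reduced (well bottom): (7,-2,12) with a≤c, −a<b≤a
flip sign back: reduced form of g is (-7,2,-12)
reduced forms (9, -8, 11) vs (-7, 2, -12) ⇒ inequivalent

no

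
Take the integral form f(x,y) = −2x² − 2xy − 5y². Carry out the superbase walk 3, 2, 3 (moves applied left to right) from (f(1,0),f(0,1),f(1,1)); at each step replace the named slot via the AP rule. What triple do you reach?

start (-2,-5,-9) = (f(1,0),f(0,1),f(1,1))
replace slot 3: 2·((-2)+(-5)) − (-9) = -5 → (-2,-5,-5)
replace slot 2: 2·((-2)+(-5)) − (-5) = -9 → (-2,-9,-5)
replace slot 3: 2·((-2)+(-9)) − (-5) = -17 → (-2,-9,-17)

-2,-9,-17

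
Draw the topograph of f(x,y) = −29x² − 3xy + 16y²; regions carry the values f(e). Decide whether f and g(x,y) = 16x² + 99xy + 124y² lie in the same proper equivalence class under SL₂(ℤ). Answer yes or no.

D₁ = 1865, D₂ = 1865
river cycle of f (length 18): (16, 35, -10), (-10, 25, 31), (31, 37, -4), (-4, 43, 1), (1, 43, -4), (-4, 37, 31), (31, 25, -10), (-10, 35, 16), (16, 29, -16), (-16, 35, 10), … (8 more)
river cycle of g (length 18): (16, 35, -10), (-10, 25, 31), (31, 37, -4), (-4, 43, 1), (1, 43, -4), (-4, 37, 31), (31, 25, -10), (-10, 35, 16), (16, 29, -16), (-16, 35, 10), … (8 more)
cycles coincide ⇒ equivalent

yes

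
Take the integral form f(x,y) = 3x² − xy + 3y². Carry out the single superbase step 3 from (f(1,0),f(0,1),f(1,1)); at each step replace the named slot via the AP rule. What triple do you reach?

start (3,3,5) = (f(1,0),f(0,1),f(1,1))
replace slot 3: 2·(3+3) − 5 = 7 → (3,3,7)

3,3,7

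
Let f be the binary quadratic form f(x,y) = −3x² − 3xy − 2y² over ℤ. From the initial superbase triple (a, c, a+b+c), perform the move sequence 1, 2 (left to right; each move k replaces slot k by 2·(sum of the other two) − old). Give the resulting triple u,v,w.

start (-3,-2,-8) = (f(1,0),f(0,1),f(1,1))
replace slot 1: 2·((-2)+(-8)) − (-3) = -17 → (-17,-2,-8)
replace slot 2: 2·((-17)+(-8)) − (-2) = -48 → (-17,-48,-8)

-17,-48,-8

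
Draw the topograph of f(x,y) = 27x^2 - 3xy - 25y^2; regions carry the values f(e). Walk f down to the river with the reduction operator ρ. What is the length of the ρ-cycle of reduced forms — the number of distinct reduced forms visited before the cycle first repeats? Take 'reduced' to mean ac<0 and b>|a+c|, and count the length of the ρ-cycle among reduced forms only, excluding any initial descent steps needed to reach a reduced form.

D = 2709, ⌊√D⌋ = 52
descent: ρ → (-25,3,27)  [lands on river]
river: ρ → (27,51,-1)
river: ρ → (-1,51,27)
river: ρ → (27,3,-25)
river: ρ → (-25,47,5)
river: ρ → (5,43,-43)
river: ρ → (-43,43,5)
river: ρ → (5,47,-25)
ρ-cycle length = 8 (tail of 1 descent step not counted)

8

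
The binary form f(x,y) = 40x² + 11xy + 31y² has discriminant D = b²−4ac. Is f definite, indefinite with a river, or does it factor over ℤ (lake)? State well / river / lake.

D = b²−4ac = 11² − 4·40·31 = -4839
D < 0 ⇒ definite ⇒ every region one sign ⇒ single well

well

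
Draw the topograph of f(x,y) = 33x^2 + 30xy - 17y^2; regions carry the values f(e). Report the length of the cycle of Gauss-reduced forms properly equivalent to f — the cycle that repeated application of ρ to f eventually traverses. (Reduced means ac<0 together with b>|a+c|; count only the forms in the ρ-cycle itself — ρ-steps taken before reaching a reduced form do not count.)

D = 3144, ⌊√D⌋ = 56
river: ρ → (-17,38,25)
river: ρ → (25,12,-30)
river: ρ → (-30,48,7)
river: ρ → (7,50,-23)
river: ρ → (-23,42,15)
river: ρ → (15,48,-14)
river: ρ → (-14,36,33)
river: ρ → (33,30,-17)
ρ-cycle length = 8 (tail of 0 descent steps not counted)

8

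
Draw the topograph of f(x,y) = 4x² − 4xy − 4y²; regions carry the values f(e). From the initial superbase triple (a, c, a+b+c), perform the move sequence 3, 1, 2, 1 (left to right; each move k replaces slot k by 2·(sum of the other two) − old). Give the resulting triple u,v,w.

start (4,-4,-4) = (f(1,0),f(0,1),f(1,1))
replace slot 3: 2·(4+(-4)) − (-4) = 4 → (4,-4,4)
replace slot 1: 2·((-4)+4) − 4 = -4 → (-4,-4,4)
replace slot 2: 2·((-4)+4) − (-4) = 4 → (-4,4,4)
replace slot 1: 2·(4+4) − (-4) = 20 → (20,4,4)

20,4,4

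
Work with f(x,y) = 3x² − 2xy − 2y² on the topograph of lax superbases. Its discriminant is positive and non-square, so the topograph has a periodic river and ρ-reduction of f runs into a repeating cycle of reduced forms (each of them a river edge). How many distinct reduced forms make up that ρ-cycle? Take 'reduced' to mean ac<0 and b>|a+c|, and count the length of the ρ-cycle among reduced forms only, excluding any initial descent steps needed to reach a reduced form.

D = 28, ⌊√D⌋ = 5
descent: ρ → (-2,2,3)  [lands on river]
river: ρ → (3,4,-1)
river: ρ → (-1,4,3)
river: ρ → (3,2,-2)
ρ-cycle length = 4 (tail of 1 descent step not counted)

4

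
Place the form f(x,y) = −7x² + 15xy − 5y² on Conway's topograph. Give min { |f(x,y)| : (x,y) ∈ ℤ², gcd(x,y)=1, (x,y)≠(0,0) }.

descent: ρ → (-5,5,3)  [lands on river]
river: ρ → (3,7,-3)
river: ρ → (-3,5,5)
river: ρ → (5,5,-3)
river: ρ → (-3,7,3)
river: ρ → (3,5,-5)
closes: descent 1, river 6
min |a| on river = 3

3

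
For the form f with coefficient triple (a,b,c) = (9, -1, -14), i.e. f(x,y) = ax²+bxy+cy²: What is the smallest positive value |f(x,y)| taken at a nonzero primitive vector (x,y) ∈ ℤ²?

descent: ρ → (-14,1,9)
descent: ρ → (9,17,-6)  [lands on river]
river: ρ → (-6,19,6)
river: ρ → (6,17,-9)
river: ρ → (-9,19,4)
river: ρ → (4,21,-4)
river: ρ → (-4,19,9)
closes: descent 2, river 6
min |a| on river = 4

4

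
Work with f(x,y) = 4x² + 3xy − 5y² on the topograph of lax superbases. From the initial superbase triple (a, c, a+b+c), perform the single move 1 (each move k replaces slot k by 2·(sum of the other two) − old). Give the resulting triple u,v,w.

start (4,-5,2) = (f(1,0),f(0,1),f(1,1))
replace slot 1: 2·((-5)+2) − 4 = -10 → (-10,-5,2)

-10,-5,2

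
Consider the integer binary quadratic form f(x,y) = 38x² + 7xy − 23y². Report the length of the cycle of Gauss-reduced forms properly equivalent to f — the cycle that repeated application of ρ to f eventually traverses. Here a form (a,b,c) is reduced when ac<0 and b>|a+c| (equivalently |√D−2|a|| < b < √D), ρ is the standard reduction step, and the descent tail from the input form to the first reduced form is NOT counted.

D = 3545, ⌊√D⌋ = 59
descent: ρ → (-23,39,22)  [lands on river]
river: ρ → (22,49,-13)
river: ρ → (-13,55,10)
river: ρ → (10,45,-38)
river: ρ → (-38,31,17)
river: ρ → (17,37,-32)
river: ρ → (-32,27,22)
river: ρ → (22,17,-37)
river: ρ → (-37,57,2)
river: ρ → (2,59,-8)
river: ρ → (-8,53,23)
river: ρ → (23,39,-22)
river: ρ → (-22,49,13)
river: ρ → (13,55,-10)
river: ρ → (-10,45,38)
river: ρ → (38,31,-17)
river: ρ → (-17,37,32)
river: ρ → (32,27,-22)
river: ρ → (-22,17,37)
river: ρ → (37,57,-2)
river: ρ → (-2,59,8)
river: ρ → (8,53,-23)
ρ-cycle length = 22 (tail of 1 descent step not counted)

22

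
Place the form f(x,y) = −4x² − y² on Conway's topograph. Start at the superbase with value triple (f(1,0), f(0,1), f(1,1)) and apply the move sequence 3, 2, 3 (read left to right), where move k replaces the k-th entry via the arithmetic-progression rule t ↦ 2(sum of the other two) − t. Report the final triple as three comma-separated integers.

start (-4,-1,-5) = (f(1,0),f(0,1),f(1,1))
replace slot 3: 2·((-4)+(-1)) − (-5) = -5 → (-4,-1,-5)
replace slot 2: 2·((-4)+(-5)) − (-1) = -17 → (-4,-17,-5)
replace slot 3: 2·((-4)+(-17)) − (-5) = -37 → (-4,-17,-37)

-4,-17,-37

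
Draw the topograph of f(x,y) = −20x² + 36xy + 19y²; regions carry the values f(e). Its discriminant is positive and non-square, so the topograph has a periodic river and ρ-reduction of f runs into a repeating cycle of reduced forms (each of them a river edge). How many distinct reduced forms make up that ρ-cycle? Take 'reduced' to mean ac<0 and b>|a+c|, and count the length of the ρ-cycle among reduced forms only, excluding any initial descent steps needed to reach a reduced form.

D = 2816, ⌊√D⌋ = 53
river: ρ → (19,40,-16)
river: ρ → (-16,24,35)
river: ρ → (35,46,-5)
river: ρ → (-5,44,44)
river: ρ → (44,44,-5)
river: ρ → (-5,46,35)
river: ρ → (35,24,-16)
river: ρ → (-16,40,19)
river: ρ → (19,36,-20)
river: ρ → (-20,44,11)
river: ρ → (11,44,-20)
river: ρ → (-20,36,19)
ρ-cycle length = 12 (tail of 0 descent steps not counted)

12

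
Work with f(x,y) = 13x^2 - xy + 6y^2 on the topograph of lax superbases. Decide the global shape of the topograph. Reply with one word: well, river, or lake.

D = b²−4ac = (-1)² − 4·13·6 = -311
D < 0 ⇒ definite ⇒ every region one sign ⇒ single well

well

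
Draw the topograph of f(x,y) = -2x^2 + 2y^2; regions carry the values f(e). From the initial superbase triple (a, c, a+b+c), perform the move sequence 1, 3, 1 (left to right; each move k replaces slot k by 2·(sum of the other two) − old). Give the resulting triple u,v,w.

start (-2,2,0) = (f(1,0),f(0,1),f(1,1))
replace slot 1: 2·(2+0) − (-2) = 6 → (6,2,0)
replace slot 3: 2·(6+2) − 0 = 16 → (6,2,16)
replace slot 1: 2·(2+16) − 6 = 30 → (30,2,16)

30,2,16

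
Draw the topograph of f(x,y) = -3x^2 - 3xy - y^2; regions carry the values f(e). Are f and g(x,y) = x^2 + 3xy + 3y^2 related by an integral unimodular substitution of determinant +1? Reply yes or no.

D₁ = -3, D₂ = -3
f is negative-definite; reduce −f:
−f: flip: (3,3,1)→(1,-3,3)
−f: translate: b→1 (≡-3 mod 2), so (1,-3,3)→(1,1,1)
−f: reduced (well bottom): (1,1,1) with a≤c, −a<b≤a
flip sign back: reduced form of f is (-1,-1,-1)
g: translate: b→1 (≡3 mod 2), so (1,3,3)→(1,1,1)
g: reduced (well bottom): (1,1,1) with a≤c, −a<b≤a
reduced forms (-1, -1, -1) vs (1, 1, 1) ⇒ inequivalent

no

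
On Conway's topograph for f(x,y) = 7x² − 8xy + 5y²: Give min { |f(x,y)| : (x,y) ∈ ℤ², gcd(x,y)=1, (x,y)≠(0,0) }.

translate: b→6 (≡-8 mod 14), so (7,-8,5)→(7,6,4)
flip: (7,6,4)→(4,-6,7)
translate: b→2 (≡-6 mod 8), so (4,-6,7)→(4,2,5)
reduced (well bottom): (4,2,5) with a≤c, −a<b≤a
well minimum = a = 4

4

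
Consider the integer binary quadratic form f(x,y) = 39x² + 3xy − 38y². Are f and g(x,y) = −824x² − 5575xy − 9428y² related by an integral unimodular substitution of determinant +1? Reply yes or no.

D₁ = 5937, D₂ = 5937
river cycle of f (length 72): (-38, 73, 4), (4, 71, -56), (-56, 41, 19), (19, 73, -8), (-8, 71, 28), (28, 41, -38), (-38, 35, 31), (31, 27, -42), (-42, 57, 16), (16, 71, -14), … (62 more)
river cycle of g (length 72): (-2, 75, 39), (39, 3, -38), (-38, 73, 4), (4, 71, -56), (-56, 41, 19), (19, 73, -8), (-8, 71, 28), (28, 41, -38), (-38, 35, 31), (31, 27, -42), … (62 more)
cycles coincide ⇒ equivalent

yes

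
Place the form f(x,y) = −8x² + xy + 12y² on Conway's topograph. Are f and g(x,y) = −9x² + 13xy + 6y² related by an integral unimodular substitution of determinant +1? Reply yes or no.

D₁ = 385, D₂ = 385
river cycle of f (length 10): (-8, 17, 3), (3, 19, -2), (-2, 17, 12), (12, 7, -7), (-7, 7, 12), (12, 17, -2), (-2, 19, 3), (3, 17, -8), (-8, 15, 5), (5, 15, -8)
river cycle of g (length 12): (6, 11, -11), (-11, 11, 6), (6, 13, -9), (-9, 5, 10), (10, 15, -4), (-4, 17, 6), (6, 19, -1), (-1, 19, 6), (6, 17, -4), (-4, 15, 10), … (2 more)
cycles differ ⇒ inequivalent

no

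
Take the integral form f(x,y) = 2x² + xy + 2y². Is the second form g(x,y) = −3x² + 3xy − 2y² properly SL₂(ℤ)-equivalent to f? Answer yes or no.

D₁ = -15, D₂ = -15
f: reduced (well bottom): (2,1,2) with a≤c, −a<b≤a
g is negative-definite; reduce −g:
−g: translate: b→3 (≡-3 mod 6), so (3,-3,2)→(3,3,2)
−g: flip: (3,3,2)→(2,-3,3)
−g: translate: b→1 (≡-3 mod 4), so (2,-3,3)→(2,1,2)
−g: reduced (well bottom): (2,1,2) with a≤c, −a<b≤a
flip sign back: reduced form of g is (-2,-1,-2)
reduced forms (2, 1, 2) vs (-2, -1, -2) ⇒ inequivalent

no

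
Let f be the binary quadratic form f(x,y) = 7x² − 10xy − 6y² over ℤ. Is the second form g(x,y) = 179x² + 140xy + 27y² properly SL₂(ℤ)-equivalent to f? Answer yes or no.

D₁ = 268, D₂ = 268
river cycle of f (length 10): (-6, 10, 7), (7, 4, -9), (-9, 14, 2), (2, 14, -9), (-9, 4, 7), (7, 10, -6), (-6, 14, 3), (3, 16, -1), (-1, 16, 3), (3, 14, -6)
river cycle of g (length 10): (2, 14, -9), (-9, 4, 7), (7, 10, -6), (-6, 14, 3), (3, 16, -1), (-1, 16, 3), (3, 14, -6), (-6, 10, 7), (7, 4, -9), (-9, 14, 2)
cycles coincide ⇒ equivalent

yes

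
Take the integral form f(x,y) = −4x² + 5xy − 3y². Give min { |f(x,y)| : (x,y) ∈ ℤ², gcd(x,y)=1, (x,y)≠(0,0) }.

translate: b→3 (≡-5 mod 8), so (4,-5,3)→(4,3,2)
flip: (4,3,2)→(2,-3,4)
translate: b→1 (≡-3 mod 4), so (2,-3,4)→(2,1,3)
reduced (well bottom): (2,1,3) with a≤c, −a<b≤a
well minimum |f| = |-2| = 2 (negative-definite)

2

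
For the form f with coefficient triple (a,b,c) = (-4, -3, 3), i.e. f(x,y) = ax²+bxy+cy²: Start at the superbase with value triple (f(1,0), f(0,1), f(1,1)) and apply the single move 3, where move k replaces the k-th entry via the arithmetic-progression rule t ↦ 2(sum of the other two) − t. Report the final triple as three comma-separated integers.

start (-4,3,-4) = (f(1,0),f(0,1),f(1,1))
replace slot 3: 2·((-4)+3) − (-4) = 2 → (-4,3,2)

-4,3,2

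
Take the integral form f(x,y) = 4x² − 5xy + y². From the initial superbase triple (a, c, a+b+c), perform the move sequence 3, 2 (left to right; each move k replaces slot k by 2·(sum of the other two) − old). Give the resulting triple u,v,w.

start (4,1,0) = (f(1,0),f(0,1),f(1,1))
replace slot 3: 2·(4+1) − 0 = 10 → (4,1,10)
replace slot 2: 2·(4+10) − 1 = 27 → (4,27,10)

4,27,10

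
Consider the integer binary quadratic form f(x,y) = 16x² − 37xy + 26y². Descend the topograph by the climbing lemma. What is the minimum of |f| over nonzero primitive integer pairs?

translate: b→-5 (≡-37 mod 32), so (16,-37,26)→(16,-5,5)
flip: (16,-5,5)→(5,5,16)
reduced (well bottom): (5,5,16) with a≤c, −a<b≤a
well minimum = a = 5

5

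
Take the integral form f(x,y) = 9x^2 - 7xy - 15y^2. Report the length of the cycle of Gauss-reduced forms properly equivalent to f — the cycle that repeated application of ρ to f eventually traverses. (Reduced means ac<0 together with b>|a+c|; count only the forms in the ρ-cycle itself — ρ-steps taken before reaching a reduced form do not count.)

D = 589, ⌊√D⌋ = 24
descent: ρ → (-15,7,9)  [lands on river]
river: ρ → (9,11,-13)
river: ρ → (-13,15,7)
river: ρ → (7,13,-15)
river: ρ → (-15,17,5)
river: ρ → (5,23,-3)
river: ρ → (-3,19,19)
river: ρ → (19,19,-3)
river: ρ → (-3,23,5)
river: ρ → (5,17,-15)
river: ρ → (-15,13,7)
river: ρ → (7,15,-13)
river: ρ → (-13,11,9)
river: ρ → (9,7,-15)
river: ρ → (-15,23,1)
river: ρ → (1,23,-15)
ρ-cycle length = 16 (tail of 1 descent step not counted)

16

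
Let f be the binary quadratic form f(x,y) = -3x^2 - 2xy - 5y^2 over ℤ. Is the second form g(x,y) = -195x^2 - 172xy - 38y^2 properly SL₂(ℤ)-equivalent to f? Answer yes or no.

D₁ = -56, D₂ = -56
f is negative-definite; reduce −f:
−f: reduced (well bottom): (3,2,5) with a≤c, −a<b≤a
flip sign back: reduced form of f is (-3,-2,-5)
g is negative-definite; reduce −g:
−g: flip: (195,172,38)→(38,-172,195)
−g: translate: b→-20 (≡-172 mod 76), so (38,-172,195)→(38,-20,3)
−g: flip: (38,-20,3)→(3,20,38)
−g: translate: b→2 (≡20 mod 6), so (3,20,38)→(3,2,5)
−g: reduced (well bottom): (3,2,5) with a≤c, −a<b≤a
flip sign back: reduced form of g is (-3,-2,-5)
reduced forms (-3, -2, -5) vs (-3, -2, -5) ⇒ equivalent

yes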